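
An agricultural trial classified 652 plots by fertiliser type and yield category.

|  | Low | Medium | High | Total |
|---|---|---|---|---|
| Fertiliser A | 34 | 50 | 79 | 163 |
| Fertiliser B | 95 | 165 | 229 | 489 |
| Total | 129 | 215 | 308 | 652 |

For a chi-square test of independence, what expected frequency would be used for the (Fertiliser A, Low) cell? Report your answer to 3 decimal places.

Row total (Fertiliser A) = 163; column total (Low) = 129; grand total N = 652.
Expected count = (row total × column total) / N = 163 × 129 / 652 = 32.250.

32.250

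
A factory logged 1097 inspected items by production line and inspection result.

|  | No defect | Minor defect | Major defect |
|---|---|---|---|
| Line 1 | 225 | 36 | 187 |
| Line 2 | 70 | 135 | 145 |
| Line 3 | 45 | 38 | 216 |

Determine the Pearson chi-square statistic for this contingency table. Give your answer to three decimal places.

Row totals: 448, 350, 299. Column totals: 340, 209, 548. Grand total N = 1097.
Expected counts (row total × column total / N):
  Line 1, No defect: 448×340/1097 = 138.85141
  Line 1, Minor defect: 448×209/1097 = 85.35278
  Line 1, Major defect: 448×548/1097 = 223.79581
  Line 2, No defect: 350×340/1097 = 108.47767
  Line 2, Minor defect: 350×209/1097 = 66.68186
  Line 2, Major defect: 350×548/1097 = 174.84047
  Line 3, No defect: 299×340/1097 = 92.67092
  Line 3, Minor defect: 299×209/1097 = 56.96536
  Line 3, Major defect: 299×548/1097 = 149.36372
Contributions (O − E)²/E:
  (225 − 138.85141)²/138.85141 = 53.4498
  (36 − 85.35278)²/85.35278 = 28.5368
  (187 − 223.79581)²/223.79581 = 6.0499
  (70 − 108.47767)²/108.47767 = 13.6483
  (135 − 66.68186)²/66.68186 = 69.9946
  (145 − 174.84047)²/174.84047 = 5.0929
  (45 − 92.67092)²/92.67092 = 24.5224
  (38 − 56.96536)²/56.96536 = 6.3141
  (216 − 149.36372)²/149.36372 = 29.7287
χ² = 53.4498 + 28.5368 + 6.0499 + 13.6483 + 69.9946 + 5.0929 + 24.5224 + 6.3141 + 29.7287 = 237.338

237.338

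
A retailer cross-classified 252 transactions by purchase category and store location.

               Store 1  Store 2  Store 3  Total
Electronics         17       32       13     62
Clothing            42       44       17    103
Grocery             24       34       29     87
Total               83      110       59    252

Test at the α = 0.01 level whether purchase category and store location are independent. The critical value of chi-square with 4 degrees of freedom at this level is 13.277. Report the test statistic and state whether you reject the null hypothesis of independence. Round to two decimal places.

10.50; fail to reject H₀

Grand total N = 252.
Expected counts (row total × column total / N):
  Electronics, Store 1: 62×83/252 = 20.421
  Electronics, Store 2: 62×110/252 = 27.063
  Electronics, Store 3: 62×59/252 = 14.516
  Clothing, Store 1: 103×83/252 = 33.925
  Clothing, Store 2: 103×110/252 = 44.960
  Clothing, Store 3: 103×59/252 = 24.115
  Grocery, Store 1: 87×83/252 = 28.655
  Grocery, Store 2: 87×110/252 = 37.976
  Grocery, Store 3: 87×59/252 = 20.369
Contributions (O − E)²/E:
  (17 − 20.421)²/20.421 = 0.5731
  (32 − 27.063)²/27.063 = 0.9006
  (13 − 14.516)²/14.516 = 0.1583
  (42 − 33.925)²/33.925 = 1.9221
  (44 − 44.960)²/44.960 = 0.0205
  (17 − 24.115)²/24.115 = 2.0992
  (24 − 28.655)²/28.655 = 0.7562
  (34 − 37.976)²/37.976 = 0.4163
  (29 − 20.369)²/20.369 = 3.6572
χ² = 0.5731 + 0.9006 + 0.1583 + 1.9221 + 0.0205 + 2.0992 + 0.7562 + 0.4163 + 3.6572 = 10.50
df = (3−1)(3−1) = 4. Since 10.50 < 13.277, fail to reject the null hypothesis of independence at α = 0.01.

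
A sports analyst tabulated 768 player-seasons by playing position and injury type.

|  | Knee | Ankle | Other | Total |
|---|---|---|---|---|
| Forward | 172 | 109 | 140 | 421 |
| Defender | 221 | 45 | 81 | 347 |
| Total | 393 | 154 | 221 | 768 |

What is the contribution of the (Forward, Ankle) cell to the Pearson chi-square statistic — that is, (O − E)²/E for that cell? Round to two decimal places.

Row total (Forward) = 421; column total (Ankle) = 154; N = 768.
Expected count E = 421 × 154 / 768 = 84.419.
Contribution = (O − E)²/E = (109 − 84.419)² / 84.419 = 7.16.

7.16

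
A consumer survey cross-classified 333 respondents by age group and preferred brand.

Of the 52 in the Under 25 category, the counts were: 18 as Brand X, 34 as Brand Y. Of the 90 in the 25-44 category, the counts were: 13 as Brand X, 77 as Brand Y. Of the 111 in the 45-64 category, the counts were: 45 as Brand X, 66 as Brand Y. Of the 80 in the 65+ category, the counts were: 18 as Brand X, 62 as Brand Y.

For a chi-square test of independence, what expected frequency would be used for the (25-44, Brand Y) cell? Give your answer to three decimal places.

Row total (25-44) = 90; column total (Brand Y) = 239; grand total N = 333.
Expected count = (row total × column total) / N = 90 × 239 / 333 = 64.595.

64.595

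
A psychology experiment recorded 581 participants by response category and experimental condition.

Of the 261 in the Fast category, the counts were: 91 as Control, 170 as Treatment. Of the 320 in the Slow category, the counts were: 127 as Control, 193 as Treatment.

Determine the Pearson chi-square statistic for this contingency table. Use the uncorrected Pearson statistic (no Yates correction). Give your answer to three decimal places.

Row totals: 261, 320. Column totals: 218, 363. Grand total N = 581.
Expected counts (row total × column total / N):
  Fast, Control: 261×218/581 = 97.9312
  Fast, Treatment: 261×363/581 = 163.0688
  Slow, Control: 320×218/581 = 120.0688
  Slow, Treatment: 320×363/581 = 199.9312
Contributions (O − E)²/E:
  (91 − 97.9312)²/97.9312 = 0.4906
  (170 − 163.0688)²/163.0688 = 0.2946
  (127 − 120.0688)²/120.0688 = 0.4001
  (193 − 199.9312)²/199.9312 = 0.2403
χ² = 0.4906 + 0.2946 + 0.4001 + 0.2403 = 1.426

1.426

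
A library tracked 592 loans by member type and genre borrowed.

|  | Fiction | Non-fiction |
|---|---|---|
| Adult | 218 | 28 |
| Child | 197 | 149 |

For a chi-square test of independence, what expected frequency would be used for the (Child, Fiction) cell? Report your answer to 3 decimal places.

242.551

Row total (Child) = 346; column total (Fiction) = 415; grand total N = 592.
Expected count = (row total × column total) / N = 346 × 415 / 592 = 242.551.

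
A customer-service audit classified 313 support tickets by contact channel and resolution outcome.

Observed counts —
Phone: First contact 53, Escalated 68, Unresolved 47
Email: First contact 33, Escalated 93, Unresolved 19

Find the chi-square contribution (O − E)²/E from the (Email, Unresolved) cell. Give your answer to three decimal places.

4.382

Row total (Email) = 145; column total (Unresolved) = 66; N = 313.
Expected count E = 145 × 66 / 313 = 30.5751.
Contribution = (O − E)²/E = (19 − 30.5751)² / 30.5751 = 4.382.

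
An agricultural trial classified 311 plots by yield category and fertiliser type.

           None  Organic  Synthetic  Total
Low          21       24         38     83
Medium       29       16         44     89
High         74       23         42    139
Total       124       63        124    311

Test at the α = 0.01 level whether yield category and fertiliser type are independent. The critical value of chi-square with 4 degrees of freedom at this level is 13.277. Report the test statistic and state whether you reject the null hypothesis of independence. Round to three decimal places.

Grand total N = 311.
Expected counts (row total × column total / N):
  Low, None: 83×124/311 = 33.0932
  Low, Organic: 83×63/311 = 16.8135
  Low, Synthetic: 83×124/311 = 33.0932
  Medium, None: 89×124/311 = 35.4855
  Medium, Organic: 89×63/311 = 18.0289
  Medium, Synthetic: 89×124/311 = 35.4855
  High, None: 139×124/311 = 55.4212
  High, Organic: 139×63/311 = 28.1576
  High, Synthetic: 139×124/311 = 55.4212
Contributions (O − E)²/E:
  (21 − 33.0932)²/33.0932 = 4.4192
  (24 − 16.8135)²/16.8135 = 3.0717
  (38 − 33.0932)²/33.0932 = 0.7275
  (29 − 35.4855)²/35.4855 = 1.1853
  (16 − 18.0289)²/18.0289 = 0.2283
  (44 − 35.4855)²/35.4855 = 2.0430
  (74 − 55.4212)²/55.4212 = 6.2282
  (23 − 28.1576)²/28.1576 = 0.9447
  (42 − 55.4212)²/55.4212 = 3.2502
χ² = 4.4192 + 3.0717 + 0.7275 + 1.1853 + 0.2283 + 2.0430 + 6.2282 + 0.9447 + 3.2502 = 22.098
df = (3−1)(3−1) = 4. Since 22.098 > 13.277, reject the null hypothesis of independence at α = 0.01.

22.098; reject H₀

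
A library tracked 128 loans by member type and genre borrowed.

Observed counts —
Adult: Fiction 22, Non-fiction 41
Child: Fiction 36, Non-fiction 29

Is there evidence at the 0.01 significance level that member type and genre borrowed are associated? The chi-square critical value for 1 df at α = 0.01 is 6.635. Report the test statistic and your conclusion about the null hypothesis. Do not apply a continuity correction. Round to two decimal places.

5.41; fail to reject H₀

Row totals: 63, 65. Column totals: 58, 70. Grand total N = 128.
Expected counts (row total × column total / N):
  Adult, Fiction: 63×58/128 = 28.547
  Adult, Non-fiction: 63×70/128 = 34.453
  Child, Fiction: 65×58/128 = 29.453
  Child, Non-fiction: 65×70/128 = 35.547
Contributions (O − E)²/E:
  (22 − 28.547)²/28.547 = 1.5015
  (41 − 34.453)²/34.453 = 1.2441
  (36 − 29.453)²/29.453 = 1.4553
  (29 − 35.547)²/35.547 = 1.2058
χ² = 1.5015 + 1.2441 + 1.4553 + 1.2058 = 5.41
df = (2−1)(2−1) = 1. Since 5.41 < 6.635, fail to reject the null hypothesis of independence at α = 0.01.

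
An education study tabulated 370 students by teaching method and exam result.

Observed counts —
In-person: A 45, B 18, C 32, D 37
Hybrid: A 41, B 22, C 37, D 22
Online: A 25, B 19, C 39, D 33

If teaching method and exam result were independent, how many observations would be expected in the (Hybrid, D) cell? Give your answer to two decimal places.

Row total (Hybrid) = 122; column total (D) = 92; grand total N = 370.
Expected count = (row total × column total) / N = 122 × 92 / 370 = 30.34.

30.34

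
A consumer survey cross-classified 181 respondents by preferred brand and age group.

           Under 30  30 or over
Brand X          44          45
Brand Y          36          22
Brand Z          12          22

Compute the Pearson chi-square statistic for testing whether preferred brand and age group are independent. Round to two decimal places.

Row totals: 89, 58, 34. Column totals: 92, 89. Grand total N = 181.
Expected counts (row total × column total / N):
  Brand X, Under 30: 89×92/181 = 45.2376
  Brand X, 30 or over: 89×89/181 = 43.7624
  Brand Y, Under 30: 58×92/181 = 29.4807
  Brand Y, 30 or over: 58×89/181 = 28.5193
  Brand Z, Under 30: 34×92/181 = 17.2818
  Brand Z, 30 or over: 34×89/181 = 16.7182
Contributions (O − E)²/E:
  (44 − 45.2376)²/45.2376 = 0.0339
  (45 − 43.7624)²/43.7624 = 0.0350
  (36 − 29.4807)²/29.4807 = 1.4417
  (22 − 28.5193)²/28.5193 = 1.4903
  (12 − 17.2818)²/17.2818 = 1.6143
  (22 − 16.7182)²/16.7182 = 1.6687
χ² = 0.0339 + 0.0350 + 1.4417 + 1.4903 + 1.6143 + 1.6687 = 6.28

6.28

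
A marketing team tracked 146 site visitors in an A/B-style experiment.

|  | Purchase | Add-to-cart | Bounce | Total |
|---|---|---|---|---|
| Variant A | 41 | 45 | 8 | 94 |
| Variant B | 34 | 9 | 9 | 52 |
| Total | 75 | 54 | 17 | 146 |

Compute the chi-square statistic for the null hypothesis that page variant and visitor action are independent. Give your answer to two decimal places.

13.77

Grand total N = 146.
Expected counts (row total × column total / N):
  Variant A, Purchase: 94×75/146 = 48.288
  Variant A, Add-to-cart: 94×54/146 = 34.767
  Variant A, Bounce: 94×17/146 = 10.945
  Variant B, Purchase: 52×75/146 = 26.712
  Variant B, Add-to-cart: 52×54/146 = 19.233
  Variant B, Bounce: 52×17/146 = 6.055
Contributions (O − E)²/E:
  (41 − 48.288)²/48.288 = 1.1000
  (45 − 34.767)²/34.767 = 3.0119
  (8 − 10.945)²/10.945 = 0.7924
  (34 − 26.712)²/26.712 = 1.9884
  (9 − 19.233)²/19.233 = 5.4445
  (9 − 6.055)²/6.055 = 1.4324
χ² = 1.1000 + 3.0119 + 0.7924 + 1.9884 + 5.4445 + 1.4324 = 13.77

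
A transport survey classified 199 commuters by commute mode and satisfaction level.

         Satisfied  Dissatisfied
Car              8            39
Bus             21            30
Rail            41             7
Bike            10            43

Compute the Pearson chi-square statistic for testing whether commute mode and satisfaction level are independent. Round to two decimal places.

Row totals: 47, 51, 48, 53. Column totals: 80, 119. Grand total N = 199.
Expected counts (row total × column total / N):
  Car, Satisfied: 47×80/199 = 18.894
  Car, Dissatisfied: 47×119/199 = 28.106
  Bus, Satisfied: 51×80/199 = 20.503
  Bus, Dissatisfied: 51×119/199 = 30.497
  Rail, Satisfied: 48×80/199 = 19.296
  Rail, Dissatisfied: 48×119/199 = 28.704
  Bike, Satisfied: 53×80/199 = 21.307
  Bike, Dissatisfied: 53×119/199 = 31.693
Contributions (O − E)²/E:
  (8 − 18.894)²/18.894 = 6.2813
  (39 − 28.106)²/28.106 = 4.2226
  (21 − 20.503)²/20.503 = 0.0120
  (30 − 30.497)²/30.497 = 0.0081
  (41 − 19.296)²/19.296 = 24.4125
  (7 − 28.704)²/28.704 = 16.4111
  (10 − 21.307)²/21.307 = 6.0003
  (43 − 31.693)²/31.693 = 4.0340
χ² = 6.2813 + 4.2226 + 0.0120 + 0.0081 + 24.4125 + 16.4111 + 6.0003 + 4.0340 = 61.38

61.38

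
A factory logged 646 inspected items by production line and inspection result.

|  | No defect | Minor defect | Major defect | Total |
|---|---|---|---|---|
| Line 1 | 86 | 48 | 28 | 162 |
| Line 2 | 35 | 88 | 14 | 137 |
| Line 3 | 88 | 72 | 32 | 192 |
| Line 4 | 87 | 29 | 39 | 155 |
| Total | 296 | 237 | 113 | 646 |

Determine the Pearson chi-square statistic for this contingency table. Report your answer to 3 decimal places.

71.408

Grand total N = 646.
Expected counts (row total × column total / N):
  Line 1, No defect: 162×296/646 = 74.2291
  Line 1, Minor defect: 162×237/646 = 59.4334
  Line 1, Major defect: 162×113/646 = 28.3375
  Line 2, No defect: 137×296/646 = 62.7740
  Line 2, Minor defect: 137×237/646 = 50.2616
  Line 2, Major defect: 137×113/646 = 23.9644
  Line 3, No defect: 192×296/646 = 87.9752
  Line 3, Minor defect: 192×237/646 = 70.4396
  Line 3, Major defect: 192×113/646 = 33.5851
  Line 4, No defect: 155×296/646 = 71.0217
  Line 4, Minor defect: 155×237/646 = 56.8653
  Line 4, Major defect: 155×113/646 = 27.1130
Contributions (O − E)²/E:
  (86 − 74.2291)²/74.2291 = 1.8666
  (48 − 59.4334)²/59.4334 = 2.1995
  (28 − 28.3375)²/28.3375 = 0.0040
  (35 − 62.7740)²/62.7740 = 12.2884
  (88 − 50.2616)²/50.2616 = 28.3355
  (14 − 23.9644)²/23.9644 = 4.1432
  (88 − 87.9752)²/87.9752 = 0.0000
  (72 − 70.4396)²/70.4396 = 0.0346
  (32 − 33.5851)²/33.5851 = 0.0748
  (87 − 71.0217)²/71.0217 = 3.5948
  (29 − 56.8653)²/56.8653 = 13.6546
  (39 − 27.1130)²/27.1130 = 5.2116
χ² = 1.8666 + 2.1995 + 0.0040 + 12.2884 + 28.3355 + 4.1432 + 0.0000 + 0.0346 + 0.0748 + 3.5948 + 13.6546 + 5.2116 = 71.408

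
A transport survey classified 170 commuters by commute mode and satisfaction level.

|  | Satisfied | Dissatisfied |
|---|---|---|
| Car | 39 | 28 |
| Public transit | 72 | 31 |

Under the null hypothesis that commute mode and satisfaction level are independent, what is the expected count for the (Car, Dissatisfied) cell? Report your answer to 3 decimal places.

23.253

Row total (Car) = 67; column total (Dissatisfied) = 59; grand total N = 170.
Expected count = (row total × column total) / N = 67 × 59 / 170 = 23.253.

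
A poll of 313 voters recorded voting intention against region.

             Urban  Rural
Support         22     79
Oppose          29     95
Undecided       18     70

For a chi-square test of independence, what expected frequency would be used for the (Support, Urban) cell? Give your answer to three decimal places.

Row total (Support) = 101; column total (Urban) = 69; grand total N = 313.
Expected count = (row total × column total) / N = 101 × 69 / 313 = 22.265.

22.265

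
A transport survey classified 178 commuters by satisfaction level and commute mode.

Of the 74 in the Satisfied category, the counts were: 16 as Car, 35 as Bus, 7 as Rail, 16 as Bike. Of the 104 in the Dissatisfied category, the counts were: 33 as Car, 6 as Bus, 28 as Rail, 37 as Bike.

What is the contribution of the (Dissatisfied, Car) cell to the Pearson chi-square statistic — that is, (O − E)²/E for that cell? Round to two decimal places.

0.67

Row total (Dissatisfied) = 104; column total (Car) = 49; N = 178.
Expected count E = 104 × 49 / 178 = 28.629.
Contribution = (O − E)²/E = (33 − 28.629)² / 28.629 = 0.67.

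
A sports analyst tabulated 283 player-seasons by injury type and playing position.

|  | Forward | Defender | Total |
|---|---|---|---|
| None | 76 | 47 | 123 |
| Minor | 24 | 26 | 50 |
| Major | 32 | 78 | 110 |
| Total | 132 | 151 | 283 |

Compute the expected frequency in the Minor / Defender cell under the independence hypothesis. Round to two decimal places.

26.68

Row total (Minor) = 50; column total (Defender) = 151; grand total N = 283.
Expected count = (row total × column total) / N = 50 × 151 / 283 = 26.68.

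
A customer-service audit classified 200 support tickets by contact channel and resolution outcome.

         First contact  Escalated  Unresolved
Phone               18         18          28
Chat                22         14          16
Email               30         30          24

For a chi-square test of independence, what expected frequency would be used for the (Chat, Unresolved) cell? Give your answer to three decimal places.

Row total (Chat) = 52; column total (Unresolved) = 68; grand total N = 200.
Expected count = (row total × column total) / N = 52 × 68 / 200 = 17.680.

17.680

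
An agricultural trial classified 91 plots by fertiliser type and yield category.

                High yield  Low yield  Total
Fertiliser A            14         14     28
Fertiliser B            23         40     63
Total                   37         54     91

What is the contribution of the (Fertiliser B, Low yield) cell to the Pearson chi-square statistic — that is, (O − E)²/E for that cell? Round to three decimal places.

0.183

Row total (Fertiliser B) = 63; column total (Low yield) = 54; N = 91.
Expected count E = 63 × 54 / 91 = 37.3846.
Contribution = (O − E)²/E = (40 − 37.3846)² / 37.3846 = 0.183.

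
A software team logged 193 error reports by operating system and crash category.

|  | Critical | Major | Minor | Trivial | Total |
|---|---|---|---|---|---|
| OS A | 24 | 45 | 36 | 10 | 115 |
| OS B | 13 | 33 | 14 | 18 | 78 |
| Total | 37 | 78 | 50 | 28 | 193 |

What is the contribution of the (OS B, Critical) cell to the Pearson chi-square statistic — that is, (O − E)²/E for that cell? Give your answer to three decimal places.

Row total (OS B) = 78; column total (Critical) = 37; N = 193.
Expected count E = 78 × 37 / 193 = 14.9534.
Contribution = (O − E)²/E = (13 − 14.9534)² / 14.9534 = 0.255.

0.255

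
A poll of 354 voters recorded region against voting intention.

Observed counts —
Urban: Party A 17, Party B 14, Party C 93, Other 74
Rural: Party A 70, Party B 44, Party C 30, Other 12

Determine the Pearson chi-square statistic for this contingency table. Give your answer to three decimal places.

121.498

Row totals: 198, 156. Column totals: 87, 58, 123, 86. Grand total N = 354.
Expected counts (row total × column total / N):
  Urban, Party A: 198×87/354 = 48.6610
  Urban, Party B: 198×58/354 = 32.4407
  Urban, Party C: 198×123/354 = 68.7966
  Urban, Other: 198×86/354 = 48.1017
  Rural, Party A: 156×87/354 = 38.3390
  Rural, Party B: 156×58/354 = 25.5593
  Rural, Party C: 156×123/354 = 54.2034
  Rural, Other: 156×86/354 = 37.8983
Contributions (O − E)²/E:
  (17 − 48.6610)²/48.6610 = 20.6000
  (14 − 32.4407)²/32.4407 = 10.4825
  (93 − 68.7966)²/68.7966 = 8.5150
  (74 − 48.1017)²/48.1017 = 13.9438
  (70 − 38.3390)²/38.3390 = 26.1462
  (44 − 25.5593)²/25.5593 = 13.3047
  (30 − 54.2034)²/54.2034 = 10.8075
  (12 − 37.8983)²/37.8983 = 17.6979
χ² = 20.6000 + 10.4825 + 8.5150 + 13.9438 + 26.1462 + 13.3047 + 10.8075 + 17.6979 = 121.498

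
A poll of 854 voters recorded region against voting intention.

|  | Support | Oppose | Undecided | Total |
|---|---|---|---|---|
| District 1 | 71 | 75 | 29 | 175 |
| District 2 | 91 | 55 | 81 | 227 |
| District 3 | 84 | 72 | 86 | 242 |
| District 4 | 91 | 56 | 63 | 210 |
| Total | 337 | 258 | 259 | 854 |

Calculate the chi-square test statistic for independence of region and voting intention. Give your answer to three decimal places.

Grand total N = 854.
Expected counts (row total × column total / N):
  District 1, Support: 175×337/854 = 69.0574
  District 1, Oppose: 175×258/854 = 52.8689
  District 1, Undecided: 175×259/854 = 53.0738
  District 2, Support: 227×337/854 = 89.5773
  District 2, Oppose: 227×258/854 = 68.5785
  District 2, Undecided: 227×259/854 = 68.8443
  District 3, Support: 242×337/854 = 95.4965
  District 3, Oppose: 242×258/854 = 73.1101
  District 3, Undecided: 242×259/854 = 73.3934
  District 4, Support: 210×337/854 = 82.8689
  District 4, Oppose: 210×258/854 = 63.4426
  District 4, Undecided: 210×259/854 = 63.6885
Contributions (O − E)²/E:
  (71 − 69.0574)²/69.0574 = 0.0546
  (75 − 52.8689)²/52.8689 = 9.2642
  (29 − 53.0738)²/53.0738 = 10.9197
  (91 − 89.5773)²/89.5773 = 0.0226
  (55 − 68.5785)²/68.5785 = 2.6885
  (81 − 68.8443)²/68.8443 = 2.1463
  (84 − 95.4965)²/95.4965 = 1.3840
  (72 − 73.1101)²/73.1101 = 0.0169
  (86 − 73.3934)²/73.3934 = 2.1654
  (91 − 82.8689)²/82.8689 = 0.7978
  (56 − 63.4426)²/63.4426 = 0.8731
  (63 − 63.6885)²/63.6885 = 0.0074
χ² = 0.0546 + 9.2642 + 10.9197 + 0.0226 + 2.6885 + 2.1463 + 1.3840 + 0.0169 + 2.1654 + 0.7978 + 0.8731 + 0.0074 = 30.341

30.341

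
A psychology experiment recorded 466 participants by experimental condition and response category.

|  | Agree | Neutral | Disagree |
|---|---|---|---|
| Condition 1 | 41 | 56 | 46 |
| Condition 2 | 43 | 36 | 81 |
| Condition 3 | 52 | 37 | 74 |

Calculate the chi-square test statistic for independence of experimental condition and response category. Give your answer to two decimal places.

Row totals: 143, 160, 163. Column totals: 136, 129, 201. Grand total N = 466.
Expected counts (row total × column total / N):
  Condition 1, Agree: 143×136/466 = 41.734
  Condition 1, Neutral: 143×129/466 = 39.586
  Condition 1, Disagree: 143×201/466 = 61.680
  Condition 2, Agree: 160×136/466 = 46.695
  Condition 2, Neutral: 160×129/466 = 44.292
  Condition 2, Disagree: 160×201/466 = 69.013
  Condition 3, Agree: 163×136/466 = 47.571
  Condition 3, Neutral: 163×129/466 = 45.122
  Condition 3, Disagree: 163×201/466 = 70.307
Contributions (O − E)²/E:
  (41 − 41.734)²/41.734 = 0.0129
  (56 − 39.586)²/39.586 = 6.8059
  (46 − 61.680)²/61.680 = 3.9861
  (43 − 46.695)²/46.695 = 0.2924
  (36 − 44.292)²/44.292 = 1.5524
  (81 − 69.013)²/69.013 = 2.0820
  (52 − 47.571)²/47.571 = 0.4124
  (37 − 45.122)²/45.122 = 1.4620
  (74 − 70.307)²/70.307 = 0.1940
χ² = 0.0129 + 6.8059 + 3.9861 + 0.2924 + 1.5524 + 2.0820 + 0.4124 + 1.4620 + 0.1940 = 16.80

16.80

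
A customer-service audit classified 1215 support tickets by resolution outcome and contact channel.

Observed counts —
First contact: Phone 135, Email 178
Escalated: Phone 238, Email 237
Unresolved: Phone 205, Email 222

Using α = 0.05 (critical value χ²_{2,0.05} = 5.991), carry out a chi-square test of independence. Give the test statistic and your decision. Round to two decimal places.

3.73; fail to reject H₀

Row totals: 313, 475, 427. Column totals: 578, 637. Grand total N = 1215.
Expected counts (row total × column total / N):
  First contact, Phone: 313×578/1215 = 148.900
  First contact, Email: 313×637/1215 = 164.100
  Escalated, Phone: 475×578/1215 = 225.967
  Escalated, Email: 475×637/1215 = 249.033
  Unresolved, Phone: 427×578/1215 = 203.133
  Unresolved, Email: 427×637/1215 = 223.867
Contributions (O − E)²/E:
  (135 − 148.900)²/148.900 = 1.2976
  (178 − 164.100)²/164.100 = 1.1774
  (238 − 225.967)²/225.967 = 0.6408
  (237 − 249.033)²/249.033 = 0.5814
  (205 − 203.133)²/203.133 = 0.0172
  (222 − 223.867)²/223.867 = 0.0156
χ² = 1.2976 + 1.1774 + 0.6408 + 0.5814 + 0.0172 + 0.0156 = 3.73
df = (3−1)(2−1) = 2. Since 3.73 < 5.991, fail to reject the null hypothesis of independence at α = 0.05.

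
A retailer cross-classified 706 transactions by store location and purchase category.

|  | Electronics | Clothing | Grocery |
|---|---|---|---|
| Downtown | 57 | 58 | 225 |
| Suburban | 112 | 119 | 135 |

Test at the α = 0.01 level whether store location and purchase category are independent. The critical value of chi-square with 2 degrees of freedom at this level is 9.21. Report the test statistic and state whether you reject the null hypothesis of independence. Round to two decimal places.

Row totals: 340, 366. Column totals: 169, 177, 360. Grand total N = 706.
Expected counts (row total × column total / N):
  Downtown, Electronics: 340×169/706 = 81.388
  Downtown, Clothing: 340×177/706 = 85.241
  Downtown, Grocery: 340×360/706 = 173.371
  Suburban, Electronics: 366×169/706 = 87.612
  Suburban, Clothing: 366×177/706 = 91.759
  Suburban, Grocery: 366×360/706 = 186.629
Contributions (O − E)²/E:
  (57 − 81.388)²/81.388 = 7.3079
  (58 − 85.241)²/85.241 = 8.7056
  (225 − 173.371)²/173.371 = 15.3749
  (112 − 87.612)²/87.612 = 6.7887
  (119 − 91.759)²/91.759 = 8.0872
  (135 − 186.629)²/186.629 = 14.2826
χ² = 7.3079 + 8.7056 + 15.3749 + 6.7887 + 8.0872 + 14.2826 = 60.55
df = (2−1)(3−1) = 2. Since 60.55 > 9.21, reject the null hypothesis of independence at α = 0.01.

60.55; reject H₀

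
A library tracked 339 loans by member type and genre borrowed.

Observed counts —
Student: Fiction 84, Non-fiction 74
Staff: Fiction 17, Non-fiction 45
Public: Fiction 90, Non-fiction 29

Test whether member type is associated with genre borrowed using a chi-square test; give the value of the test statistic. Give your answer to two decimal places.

Row totals: 158, 62, 119. Column totals: 191, 148. Grand total N = 339.
Expected counts (row total × column total / N):
  Student, Fiction: 158×191/339 = 89.021
  Student, Non-fiction: 158×148/339 = 68.979
  Staff, Fiction: 62×191/339 = 34.932
  Staff, Non-fiction: 62×148/339 = 27.068
  Public, Fiction: 119×191/339 = 67.047
  Public, Non-fiction: 119×148/339 = 51.953
Contributions (O − E)²/E:
  (84 − 89.021)²/89.021 = 0.2832
  (74 − 68.979)²/68.979 = 0.3655
  (17 − 34.932)²/34.932 = 9.2052
  (45 − 27.068)²/27.068 = 11.8796
  (90 − 67.047)²/67.047 = 7.8578
  (29 − 51.953)²/51.953 = 10.1407
χ² = 0.2832 + 0.3655 + 9.2052 + 11.8796 + 7.8578 + 10.1407 = 39.73

39.73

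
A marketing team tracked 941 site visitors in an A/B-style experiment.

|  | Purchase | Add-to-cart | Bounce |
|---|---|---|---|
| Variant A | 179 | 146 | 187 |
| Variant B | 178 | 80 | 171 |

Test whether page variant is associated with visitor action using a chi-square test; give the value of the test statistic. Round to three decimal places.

12.771

Row totals: 512, 429. Column totals: 357, 226, 358. Grand total N = 941.
Expected counts (row total × column total / N):
  Variant A, Purchase: 512×357/941 = 194.2444
  Variant A, Add-to-cart: 512×226/941 = 122.9671
  Variant A, Bounce: 512×358/941 = 194.7885
  Variant B, Purchase: 429×357/941 = 162.7556
  Variant B, Add-to-cart: 429×226/941 = 103.0329
  Variant B, Bounce: 429×358/941 = 163.2115
Contributions (O − E)²/E:
  (179 − 194.2444)²/194.2444 = 1.1964
  (146 − 122.9671)²/122.9671 = 4.3143
  (187 − 194.7885)²/194.7885 = 0.3114
  (178 − 162.7556)²/162.7556 = 1.4279
  (80 − 103.0329)²/103.0329 = 5.1490
  (171 − 163.2115)²/163.2115 = 0.3717
χ² = 1.1964 + 4.3143 + 0.3114 + 1.4279 + 5.1490 + 0.3717 = 12.771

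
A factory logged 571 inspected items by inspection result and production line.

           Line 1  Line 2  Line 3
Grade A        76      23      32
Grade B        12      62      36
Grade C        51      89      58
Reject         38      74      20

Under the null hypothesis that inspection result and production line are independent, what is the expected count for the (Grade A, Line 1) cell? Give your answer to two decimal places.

40.61

Row total (Grade A) = 131; column total (Line 1) = 177; grand total N = 571.
Expected count = (row total × column total) / N = 131 × 177 / 571 = 40.61.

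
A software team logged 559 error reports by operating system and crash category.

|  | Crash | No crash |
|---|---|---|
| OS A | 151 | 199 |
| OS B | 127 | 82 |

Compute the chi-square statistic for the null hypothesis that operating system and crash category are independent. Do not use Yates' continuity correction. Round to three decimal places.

Row totals: 350, 209. Column totals: 278, 281. Grand total N = 559.
Expected counts (row total × column total / N):
  OS A, Crash: 350×278/559 = 174.0608
  OS A, No crash: 350×281/559 = 175.9392
  OS B, Crash: 209×278/559 = 103.9392
  OS B, No crash: 209×281/559 = 105.0608
Contributions (O − E)²/E:
  (151 − 174.0608)²/174.0608 = 3.0553
  (199 − 175.9392)²/175.9392 = 3.0226
  (127 − 103.9392)²/103.9392 = 5.1165
  (82 − 105.0608)²/105.0608 = 5.0618
χ² = 3.0553 + 3.0226 + 5.1165 + 5.0618 = 16.256

16.256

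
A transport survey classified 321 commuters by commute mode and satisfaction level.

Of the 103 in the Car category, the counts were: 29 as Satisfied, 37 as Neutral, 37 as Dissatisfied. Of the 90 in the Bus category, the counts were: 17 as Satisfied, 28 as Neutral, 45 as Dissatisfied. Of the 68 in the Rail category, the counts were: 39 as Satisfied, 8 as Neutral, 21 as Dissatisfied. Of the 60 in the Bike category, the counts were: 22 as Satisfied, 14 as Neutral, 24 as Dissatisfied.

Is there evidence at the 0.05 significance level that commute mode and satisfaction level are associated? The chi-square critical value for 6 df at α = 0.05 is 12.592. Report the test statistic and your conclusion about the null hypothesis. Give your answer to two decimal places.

Row totals: 103, 90, 68, 60. Column totals: 107, 87, 127. Grand total N = 321.
Expected counts (row total × column total / N):
  Car, Satisfied: 103×107/321 = 34.333
  Car, Neutral: 103×87/321 = 27.916
  Car, Dissatisfied: 103×127/321 = 40.751
  Bus, Satisfied: 90×107/321 = 30.000
  Bus, Neutral: 90×87/321 = 24.393
  Bus, Dissatisfied: 90×127/321 = 35.607
  Rail, Satisfied: 68×107/321 = 22.667
  Rail, Neutral: 68×87/321 = 18.430
  Rail, Dissatisfied: 68×127/321 = 26.903
  Bike, Satisfied: 60×107/321 = 20.000
  Bike, Neutral: 60×87/321 = 16.262
  Bike, Dissatisfied: 60×127/321 = 23.738
Contributions (O − E)²/E:
  (29 − 34.333)²/34.333 = 0.8284
  (37 − 27.916)²/27.916 = 2.9560
  (37 − 40.751)²/40.751 = 0.3453
  (17 − 30.000)²/30.000 = 5.6333
  (28 − 24.393)²/24.393 = 0.5334
  (45 − 35.607)²/35.607 = 2.4778
  (39 − 22.667)²/22.667 = 11.7690
  (8 − 18.430)²/18.430 = 5.9026
  (21 − 26.903)²/26.903 = 1.2952
  (22 − 20.000)²/20.000 = 0.2000
  (14 − 16.262)²/16.262 = 0.3146
  (24 − 23.738)²/23.738 = 0.0029
χ² = 0.8284 + 2.9560 + 0.3453 + 5.6333 + 0.5334 + 2.4778 + 11.7690 + 5.9026 + 1.2952 + 0.2000 + 0.3146 + 0.0029 = 32.26
df = (4−1)(3−1) = 6. Since 32.26 > 12.592, reject the null hypothesis of independence at α = 0.05.

32.26; reject H₀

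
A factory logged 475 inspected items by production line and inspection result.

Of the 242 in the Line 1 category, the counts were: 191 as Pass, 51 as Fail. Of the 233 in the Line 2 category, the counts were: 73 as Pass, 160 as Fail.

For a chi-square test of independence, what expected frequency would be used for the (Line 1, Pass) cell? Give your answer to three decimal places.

Row total (Line 1) = 242; column total (Pass) = 264; grand total N = 475.
Expected count = (row total × column total) / N = 242 × 264 / 475 = 134.501.

134.501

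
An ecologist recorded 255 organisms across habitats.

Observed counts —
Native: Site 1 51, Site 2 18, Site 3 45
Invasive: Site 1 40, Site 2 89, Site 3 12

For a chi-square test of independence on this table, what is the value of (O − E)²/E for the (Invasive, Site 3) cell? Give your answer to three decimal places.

12.087

Row total (Invasive) = 141; column total (Site 3) = 57; N = 255.
Expected count E = 141 × 57 / 255 = 31.51765.
Contribution = (O − E)²/E = (12 − 31.51765)² / 31.51765 = 12.087.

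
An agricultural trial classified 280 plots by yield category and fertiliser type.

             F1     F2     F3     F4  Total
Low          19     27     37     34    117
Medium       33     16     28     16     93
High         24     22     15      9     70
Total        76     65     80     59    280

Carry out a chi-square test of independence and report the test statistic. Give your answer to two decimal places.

20.46

Grand total N = 280.
Expected counts (row total × column total / N):
  Low, F1: 117×76/280 = 31.757
  Low, F2: 117×65/280 = 27.161
  Low, F3: 117×80/280 = 33.429
  Low, F4: 117×59/280 = 24.654
  Medium, F1: 93×76/280 = 25.243
  Medium, F2: 93×65/280 = 21.589
  Medium, F3: 93×80/280 = 26.571
  Medium, F4: 93×59/280 = 19.596
  High, F1: 70×76/280 = 19.000
  High, F2: 70×65/280 = 16.250
  High, F3: 70×80/280 = 20.000
  High, F4: 70×59/280 = 14.750
Contributions (O − E)²/E:
  (19 − 31.757)²/31.757 = 5.1246
  (27 − 27.161)²/27.161 = 0.0010
  (37 − 33.429)²/33.429 = 0.3815
  (34 − 24.654)²/24.654 = 3.5429
  (33 − 25.243)²/25.243 = 2.3837
  (16 − 21.589)²/21.589 = 1.4469
  (28 − 26.571)²/26.571 = 0.0769
  (16 − 19.596)²/19.596 = 0.6599
  (24 − 19.000)²/19.000 = 1.3158
  (22 − 16.250)²/16.250 = 2.0346
  (15 − 20.000)²/20.000 = 1.2500
  (9 − 14.750)²/14.750 = 2.2415
χ² = 5.1246 + 0.0010 + 0.3815 + 3.5429 + 2.3837 + 1.4469 + 0.0769 + 0.6599 + 1.3158 + 2.0346 + 1.2500 + 2.2415 = 20.46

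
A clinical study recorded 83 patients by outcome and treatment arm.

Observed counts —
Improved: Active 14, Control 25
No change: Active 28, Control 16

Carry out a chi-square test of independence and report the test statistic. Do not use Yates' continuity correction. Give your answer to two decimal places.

Row totals: 39, 44. Column totals: 42, 41. Grand total N = 83.
Expected counts (row total × column total / N):
  Improved, Active: 39×42/83 = 19.735
  Improved, Control: 39×41/83 = 19.265
  No change, Active: 44×42/83 = 22.265
  No change, Control: 44×41/83 = 21.735
Contributions (O − E)²/E:
  (14 − 19.735)²/19.735 = 1.6666
  (25 − 19.265)²/19.265 = 1.7073
  (28 − 22.265)²/22.265 = 1.4772
  (16 − 21.735)²/21.735 = 1.5132
χ² = 1.6666 + 1.7073 + 1.4772 + 1.5132 = 6.36

6.36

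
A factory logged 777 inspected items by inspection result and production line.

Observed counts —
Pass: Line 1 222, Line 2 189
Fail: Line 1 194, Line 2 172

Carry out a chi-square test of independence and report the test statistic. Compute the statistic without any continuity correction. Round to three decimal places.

Row totals: 411, 366. Column totals: 416, 361. Grand total N = 777.
Expected counts (row total × column total / N):
  Pass, Line 1: 411×416/777 = 220.0463
  Pass, Line 2: 411×361/777 = 190.9537
  Fail, Line 1: 366×416/777 = 195.9537
  Fail, Line 2: 366×361/777 = 170.0463
Contributions (O − E)²/E:
  (222 − 220.0463)²/220.0463 = 0.0173
  (189 − 190.9537)²/190.9537 = 0.0200
  (194 − 195.9537)²/195.9537 = 0.0195
  (172 − 170.0463)²/170.0463 = 0.0224
χ² = 0.0173 + 0.0200 + 0.0195 + 0.0224 = 0.079

0.079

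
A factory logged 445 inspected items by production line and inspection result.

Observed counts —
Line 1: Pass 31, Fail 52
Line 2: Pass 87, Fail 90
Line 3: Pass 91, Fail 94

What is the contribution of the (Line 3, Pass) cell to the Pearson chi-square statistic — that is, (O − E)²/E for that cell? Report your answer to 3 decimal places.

Row total (Line 3) = 185; column total (Pass) = 209; N = 445.
Expected count E = 185 × 209 / 445 = 86.8876.
Contribution = (O − E)²/E = (91 − 86.8876)² / 86.8876 = 0.195.

0.195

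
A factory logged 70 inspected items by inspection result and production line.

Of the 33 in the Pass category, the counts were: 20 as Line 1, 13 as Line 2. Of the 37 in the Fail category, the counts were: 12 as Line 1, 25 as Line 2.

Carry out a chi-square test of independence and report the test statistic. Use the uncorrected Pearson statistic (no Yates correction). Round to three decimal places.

Row totals: 33, 37. Column totals: 32, 38. Grand total N = 70.
Expected counts (row total × column total / N):
  Pass, Line 1: 33×32/70 = 15.0857
  Pass, Line 2: 33×38/70 = 17.9143
  Fail, Line 1: 37×32/70 = 16.9143
  Fail, Line 2: 37×38/70 = 20.0857
Contributions (O − E)²/E:
  (20 − 15.0857)²/15.0857 = 1.6009
  (13 − 17.9143)²/17.9143 = 1.3481
  (12 − 16.9143)²/16.9143 = 1.4278
  (25 − 20.0857)²/20.0857 = 1.2024
χ² = 1.6009 + 1.3481 + 1.4278 + 1.2024 = 5.579

5.579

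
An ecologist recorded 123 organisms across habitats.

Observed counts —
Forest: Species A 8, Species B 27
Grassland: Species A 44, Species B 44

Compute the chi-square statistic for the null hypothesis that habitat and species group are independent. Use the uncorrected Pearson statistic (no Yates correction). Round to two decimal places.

Row totals: 35, 88. Column totals: 52, 71. Grand total N = 123.
Expected counts (row total × column total / N):
  Forest, Species A: 35×52/123 = 14.797
  Forest, Species B: 35×71/123 = 20.203
  Grassland, Species A: 88×52/123 = 37.203
  Grassland, Species B: 88×71/123 = 50.797
Contributions (O − E)²/E:
  (8 − 14.797)²/14.797 = 3.1222
  (27 − 20.203)²/20.203 = 2.2867
  (44 − 37.203)²/37.203 = 1.2418
  (44 − 50.797)²/50.797 = 0.9095
χ² = 3.1222 + 2.2867 + 1.2418 + 0.9095 = 7.56

7.56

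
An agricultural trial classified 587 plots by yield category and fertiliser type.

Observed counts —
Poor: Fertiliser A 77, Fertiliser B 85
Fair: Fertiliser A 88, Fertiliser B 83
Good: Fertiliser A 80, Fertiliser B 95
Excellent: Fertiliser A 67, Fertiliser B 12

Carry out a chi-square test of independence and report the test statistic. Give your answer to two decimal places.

Row totals: 162, 171, 175, 79. Column totals: 312, 275. Grand total N = 587.
Expected counts (row total × column total / N):
  Poor, Fertiliser A: 162×312/587 = 86.106
  Poor, Fertiliser B: 162×275/587 = 75.894
  Fair, Fertiliser A: 171×312/587 = 90.889
  Fair, Fertiliser B: 171×275/587 = 80.111
  Good, Fertiliser A: 175×312/587 = 93.015
  Good, Fertiliser B: 175×275/587 = 81.985
  Excellent, Fertiliser A: 79×312/587 = 41.990
  Excellent, Fertiliser B: 79×275/587 = 37.010
Contributions (O − E)²/E:
  (77 − 86.106)²/86.106 = 0.9630
  (85 − 75.894)²/75.894 = 1.0926
  (88 − 90.889)²/90.889 = 0.0918
  (83 − 80.111)²/80.111 = 0.1042
  (80 − 93.015)²/93.015 = 1.8211
  (95 − 81.985)²/81.985 = 2.0661
  (67 − 41.990)²/41.990 = 14.8964
  (12 − 37.010)²/37.010 = 16.9008
χ² = 0.9630 + 1.0926 + 0.0918 + 0.1042 + 1.8211 + 2.0661 + 14.8964 + 16.9008 = 37.94

37.94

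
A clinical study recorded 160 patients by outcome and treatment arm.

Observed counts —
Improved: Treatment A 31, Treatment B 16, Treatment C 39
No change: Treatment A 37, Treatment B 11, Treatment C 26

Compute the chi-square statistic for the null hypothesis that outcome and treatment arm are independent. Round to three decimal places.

Row totals: 86, 74. Column totals: 68, 27, 65. Grand total N = 160.
Expected counts (row total × column total / N):
  Improved, Treatment A: 86×68/160 = 36.5500
  Improved, Treatment B: 86×27/160 = 14.5125
  Improved, Treatment C: 86×65/160 = 34.9375
  No change, Treatment A: 74×68/160 = 31.4500
  No change, Treatment B: 74×27/160 = 12.4875
  No change, Treatment C: 74×65/160 = 30.0625
Contributions (O − E)²/E:
  (31 − 36.5500)²/36.5500 = 0.8427
  (16 − 14.5125)²/14.5125 = 0.1525
  (39 − 34.9375)²/34.9375 = 0.4724
  (37 − 31.4500)²/31.4500 = 0.9794
  (11 − 12.4875)²/12.4875 = 0.1772
  (26 − 30.0625)²/30.0625 = 0.5490
χ² = 0.8427 + 0.1525 + 0.4724 + 0.9794 + 0.1772 + 0.5490 = 3.173

3.173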